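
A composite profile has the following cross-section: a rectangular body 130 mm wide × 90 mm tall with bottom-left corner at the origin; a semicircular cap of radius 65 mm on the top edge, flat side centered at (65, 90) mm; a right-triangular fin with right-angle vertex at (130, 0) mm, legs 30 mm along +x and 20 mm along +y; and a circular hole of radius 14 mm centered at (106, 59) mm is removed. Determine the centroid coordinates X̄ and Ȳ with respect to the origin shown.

rectangular body: A = 130 × 90 = 11700.00, centroid at (65.00, 45.00).
semicircular top: A = ½π·65² = 6636.61, centroid at (65.00, 117.59).
triangular fin: A = ½·30·20 = 300.00, centroid at (140.00, 6.67).
hole: A = −π·14² = -615.75, centroid at (106.00, 59.00).
ΣA = 18020.86 mm²
ΣAX̄ = (11700.00)(65.00) + (6636.61)(65.00) + (300.00)(140.00) + (-615.75)(106.00) = 1168610.21 mm³
ΣAȲ = (11700.00)(45.00) + (6636.61)(117.59) + (300.00)(6.67) + (-615.75)(59.00) = 1272549.26 mm³
X̄ = 1168610.21 / 18020.86 = 64.85 mm
Ȳ = 1272549.26 / 18020.86 = 70.62 mm

X̄ = 64.85 mm, Ȳ = 70.62 mm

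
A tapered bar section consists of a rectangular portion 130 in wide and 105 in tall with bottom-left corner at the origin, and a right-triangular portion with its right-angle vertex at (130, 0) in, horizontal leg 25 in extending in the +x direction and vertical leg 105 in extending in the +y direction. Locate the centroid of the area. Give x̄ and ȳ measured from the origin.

x̄ = 71.43 in, ȳ = 50.96 in

rectangular portion: A = 130 × 105 = 13650.00, centroid at (65.00, 52.50).
triangular portion: A = ½·25·105 = 1312.50, centroid at (138.33, 35.00).
ΣA = 14962.50 in²
ΣAx̄ = (13650.00)(65.00) + (1312.50)(138.33) = 1068812.50 in³
ΣAȳ = (13650.00)(52.50) + (1312.50)(35.00) = 762562.50 in³
x̄ = 1068812.50 / 14962.50 = 71.43 in
ȳ = 762562.50 / 14962.50 = 50.96 in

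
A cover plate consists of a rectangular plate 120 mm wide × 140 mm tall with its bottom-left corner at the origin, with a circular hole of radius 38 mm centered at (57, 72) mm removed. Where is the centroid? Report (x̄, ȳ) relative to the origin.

plate: A = 120 × 140 = 16800.00, centroid at (60.00, 70.00).
hole: A = −π·38² = -4536.46, centroid at (57.00, 72.00).
ΣA = 12263.54 mm², ΣAx̄ = 749421.79 mm³, ΣAȳ = 849374.89 mm³.
x̄ = 749421.79/12263.54 = 61.11 mm; ȳ = 849374.89/12263.54 = 69.26 mm.

x̄ = 61.11 mm, ȳ = 69.26 mm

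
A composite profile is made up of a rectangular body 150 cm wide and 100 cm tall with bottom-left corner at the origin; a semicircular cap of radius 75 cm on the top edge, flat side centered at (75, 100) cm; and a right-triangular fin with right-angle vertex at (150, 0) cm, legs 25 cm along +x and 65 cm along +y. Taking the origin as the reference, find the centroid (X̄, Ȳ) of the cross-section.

X̄ = 77.75 cm, Ȳ = 78.40 cm

Part | A | x̄ᵢ | ȳᵢ | A·x̄ᵢ | A·ȳᵢ
rectangular body | 15000.00 | 75.00 | 50.00 | 1125000.00 | 750000.00
semicircular top | 8835.73 | 75.00 | 131.83 | 662679.70 | 1164822.93
triangular fin | 812.50 | 158.33 | 21.67 | 128645.83 | 17604.17
Σ | 24648.23 |  |  | 1916325.53 | 1932427.10
X̄ = 1916325.53 / 24648.23 = 77.75 cm
Ȳ = 1932427.10 / 24648.23 = 78.40 cm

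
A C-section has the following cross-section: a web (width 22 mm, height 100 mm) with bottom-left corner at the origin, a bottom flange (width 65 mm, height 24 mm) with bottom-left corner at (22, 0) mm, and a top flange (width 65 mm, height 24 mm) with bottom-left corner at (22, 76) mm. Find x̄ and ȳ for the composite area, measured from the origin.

Part | A | x̄ᵢ | ȳᵢ | A·x̄ᵢ | A·ȳᵢ
web | 2200.00 | 11.00 | 50.00 | 24200.00 | 110000.00
bottom flange | 1560.00 | 54.50 | 12.00 | 85020.00 | 18720.00
top flange | 1560.00 | 54.50 | 88.00 | 85020.00 | 137280.00
Σ | 5320.00 |  |  | 194240.00 | 266000.00
x̄ = 194240.00 / 5320.00 = 36.51 mm
ȳ = 266000.00 / 5320.00 = 50.00 mm

x̄ = 36.51 mm, ȳ = 50.00 mm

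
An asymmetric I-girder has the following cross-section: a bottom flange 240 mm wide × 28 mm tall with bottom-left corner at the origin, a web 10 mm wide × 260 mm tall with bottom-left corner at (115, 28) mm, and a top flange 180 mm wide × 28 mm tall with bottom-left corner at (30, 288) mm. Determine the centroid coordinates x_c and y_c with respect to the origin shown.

x_c = 120.00 mm, y_c = 141.15 mm

bottom flange: A = 240 × 28 = 6720.00, centroid at (120.00, 14.00).
web: A = 10 × 260 = 2600.00, centroid at (120.00, 158.00).
top flange: A = 180 × 28 = 5040.00, centroid at (120.00, 302.00).
ΣA = 14360.00 mm²
ΣAx_c = (6720.00)(120.00) + (2600.00)(120.00) + (5040.00)(120.00) = 1723200.00 mm³
ΣAy_c = (6720.00)(14.00) + (2600.00)(158.00) + (5040.00)(302.00) = 2026960.00 mm³
x_c = 1723200.00 / 14360.00 = 120.00 mm
y_c = 2026960.00 / 14360.00 = 141.15 mm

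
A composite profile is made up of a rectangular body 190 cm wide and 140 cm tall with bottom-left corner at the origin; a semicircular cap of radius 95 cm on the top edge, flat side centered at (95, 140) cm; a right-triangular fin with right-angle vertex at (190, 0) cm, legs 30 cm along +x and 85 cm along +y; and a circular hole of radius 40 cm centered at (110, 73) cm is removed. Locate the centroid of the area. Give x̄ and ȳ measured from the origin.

x̄ = 96.58 cm, ȳ = 110.40 cm

Part | A | x̄ᵢ | ȳᵢ | A·x̄ᵢ | A·ȳᵢ
rectangular body | 26600.00 | 95.00 | 70.00 | 2527000.00 | 1862000.00
semicircular top | 14176.44 | 95.00 | 180.32 | 1346761.50 | 2556284.49
triangular fin | 1275.00 | 200.00 | 28.33 | 255000.00 | 36125.00
hole | -5026.55 | 110.00 | 73.00 | -552920.31 | -366938.02
Σ | 37024.89 |  |  | 3575841.19 | 4087471.47
x̄ = 3575841.19 / 37024.89 = 96.58 cm
ȳ = 4087471.47 / 37024.89 = 110.40 cm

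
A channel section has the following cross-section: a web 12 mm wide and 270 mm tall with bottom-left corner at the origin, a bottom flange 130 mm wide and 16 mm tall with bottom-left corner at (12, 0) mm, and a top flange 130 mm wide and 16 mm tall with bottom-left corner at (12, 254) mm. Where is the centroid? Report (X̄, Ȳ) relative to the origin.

web: A = 12 × 270 = 3240.00, centroid at (6.00, 135.00).
bottom flange: A = 130 × 16 = 2080.00, centroid at (77.00, 8.00).
top flange: A = 130 × 16 = 2080.00, centroid at (77.00, 262.00).
ΣA = 7400.00 mm²
ΣAX̄ = (3240.00)(6.00) + (2080.00)(77.00) + (2080.00)(77.00) = 339760.00 mm³
ΣAȲ = (3240.00)(135.00) + (2080.00)(8.00) + (2080.00)(262.00) = 999000.00 mm³
X̄ = 339760.00 / 7400.00 = 45.91 mm
Ȳ = 999000.00 / 7400.00 = 135.00 mm

X̄ = 45.91 mm, Ȳ = 135.00 mm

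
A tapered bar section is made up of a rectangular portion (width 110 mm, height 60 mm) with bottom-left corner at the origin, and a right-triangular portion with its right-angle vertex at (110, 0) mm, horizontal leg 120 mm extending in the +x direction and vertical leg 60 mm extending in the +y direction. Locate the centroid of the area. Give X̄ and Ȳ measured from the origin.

X̄ = 88.53 mm, Ȳ = 26.47 mm

rectangular portion: A = 110 × 60 = 6600.00, centroid at (55.00, 30.00).
triangular portion: A = ½·120·60 = 3600.00, centroid at (150.00, 20.00).
ΣA = 10200.00 mm²
ΣAX̄ = (6600.00)(55.00) + (3600.00)(150.00) = 903000.00 mm³
ΣAȲ = (6600.00)(30.00) + (3600.00)(20.00) = 270000.00 mm³
X̄ = 903000.00 / 10200.00 = 88.53 mm
Ȳ = 270000.00 / 10200.00 = 26.47 mm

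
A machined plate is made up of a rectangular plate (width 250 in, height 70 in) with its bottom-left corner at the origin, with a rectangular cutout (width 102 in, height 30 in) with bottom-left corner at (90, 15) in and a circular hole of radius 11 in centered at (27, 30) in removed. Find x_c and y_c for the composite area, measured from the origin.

plate: A = 250 × 70 = 17500.00, centroid at (125.00, 35.00).
hole 1: A = −(102 × 30) = -3060.00, centroid at (141.00, 30.00).
hole 2: A = −π·11² = -380.13, centroid at (27.00, 30.00).
ΣA = 14059.87 in²
ΣAx_c = (17500.00)(125.00) + (-3060.00)(141.00) + (-380.13)(27.00) = 1745776.42 in³
ΣAy_c = (17500.00)(35.00) + (-3060.00)(30.00) + (-380.13)(30.00) = 509296.02 in³
x_c = 1745776.42 / 14059.87 = 124.17 in
y_c = 509296.02 / 14059.87 = 36.22 in

x_c = 124.17 in, y_c = 36.22 in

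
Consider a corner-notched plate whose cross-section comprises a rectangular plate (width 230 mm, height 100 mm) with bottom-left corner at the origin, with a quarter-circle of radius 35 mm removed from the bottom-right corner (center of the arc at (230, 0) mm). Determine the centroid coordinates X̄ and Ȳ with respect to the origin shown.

Part | A | x̄ᵢ | ȳᵢ | A·x̄ᵢ | A·ȳᵢ
plate | 23000.00 | 115.00 | 50.00 | 2645000.00 | 1150000.00
removed quarter-circle | -962.11 | 215.15 | 14.85 | -206994.27 | -14291.67
Σ | 22037.89 |  |  | 2438005.73 | 1135708.33
X̄ = 2438005.73 / 22037.89 = 110.63 mm
Ȳ = 1135708.33 / 22037.89 = 51.53 mm

X̄ = 110.63 mm, Ȳ = 51.53 mm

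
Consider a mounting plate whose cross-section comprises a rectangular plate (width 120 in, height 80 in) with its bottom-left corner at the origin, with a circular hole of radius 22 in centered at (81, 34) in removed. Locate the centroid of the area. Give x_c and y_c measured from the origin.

Part | A | x̄ᵢ | ȳᵢ | A·x̄ᵢ | A·ȳᵢ
plate | 9600.00 | 60.00 | 40.00 | 576000.00 | 384000.00
hole | -1520.53 | 81.00 | 34.00 | -123163.00 | -51698.05
Σ | 8079.47 |  |  | 452837.00 | 332301.95
x_c = 452837.00 / 8079.47 = 56.05 in
y_c = 332301.95 / 8079.47 = 41.13 in

x_c = 56.05 in, y_c = 41.13 in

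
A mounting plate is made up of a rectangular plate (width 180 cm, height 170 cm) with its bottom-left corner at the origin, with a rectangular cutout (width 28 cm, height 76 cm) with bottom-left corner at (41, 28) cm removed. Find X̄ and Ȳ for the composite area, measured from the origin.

Part | A | x̄ᵢ | ȳᵢ | A·x̄ᵢ | A·ȳᵢ
plate | 30600.00 | 90.00 | 85.00 | 2754000.00 | 2601000.00
hole | -2128.00 | 55.00 | 66.00 | -117040.00 | -140448.00
Σ | 28472.00 |  |  | 2636960.00 | 2460552.00
X̄ = 2636960.00 / 28472.00 = 92.62 cm
Ȳ = 2460552.00 / 28472.00 = 86.42 cm

X̄ = 92.62 cm, Ȳ = 86.42 cm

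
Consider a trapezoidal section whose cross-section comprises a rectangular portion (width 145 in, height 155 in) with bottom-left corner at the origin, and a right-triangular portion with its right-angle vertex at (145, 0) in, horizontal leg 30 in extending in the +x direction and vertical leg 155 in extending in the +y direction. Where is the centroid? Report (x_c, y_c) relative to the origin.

x_c = 80.23 in, y_c = 75.08 in

rectangular portion: A = 145 × 155 = 22475.00, centroid at (72.50, 77.50).
triangular portion: A = ½·30·155 = 2325.00, centroid at (155.00, 51.67).
ΣA = 24800.00 in²
ΣAx_c = (22475.00)(72.50) + (2325.00)(155.00) = 1989812.50 in³
ΣAy_c = (22475.00)(77.50) + (2325.00)(51.67) = 1861937.50 in³
x_c = 1989812.50 / 24800.00 = 80.23 in
y_c = 1861937.50 / 24800.00 = 75.08 in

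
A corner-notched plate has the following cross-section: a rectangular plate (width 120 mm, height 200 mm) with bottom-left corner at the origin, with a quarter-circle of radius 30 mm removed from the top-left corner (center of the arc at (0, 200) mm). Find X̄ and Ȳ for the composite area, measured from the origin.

X̄ = 61.43 mm, Ȳ = 97.35 mm

plate: A = 120 × 200 = 24000.00, centroid at (60.00, 100.00).
removed quarter-circle: A = −¼π·30² = -706.86, centroid at (12.73, 187.27).
ΣA = 23293.14 mm², ΣAX̄ = 1431000.00 mm³, ΣAȲ = 2267628.33 mm³.
X̄ = 1431000.00/23293.14 = 61.43 mm; Ȳ = 2267628.33/23293.14 = 97.35 mm.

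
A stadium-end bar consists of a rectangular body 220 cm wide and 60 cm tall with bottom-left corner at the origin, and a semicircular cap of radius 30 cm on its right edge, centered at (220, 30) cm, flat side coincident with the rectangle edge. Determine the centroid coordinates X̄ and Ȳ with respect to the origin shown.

X̄ = 121.87 cm, Ȳ = 30.00 cm

Part | A | x̄ᵢ | ȳᵢ | A·x̄ᵢ | A·ȳᵢ
rectangular body | 13200.00 | 110.00 | 30.00 | 1452000.00 | 396000.00
semicircular end | 1413.72 | 232.73 | 30.00 | 329017.67 | 42411.50
Σ | 14613.72 |  |  | 1781017.67 | 438411.50
X̄ = 1781017.67 / 14613.72 = 121.87 cm
Ȳ = 438411.50 / 14613.72 = 30.00 cm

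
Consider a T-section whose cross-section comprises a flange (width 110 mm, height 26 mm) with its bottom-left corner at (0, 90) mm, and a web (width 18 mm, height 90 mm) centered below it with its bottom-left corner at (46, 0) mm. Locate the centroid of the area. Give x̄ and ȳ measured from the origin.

web: A = 18 × 90 = 1620.00, centroid at (55.00, 45.00).
flange: A = 110 × 26 = 2860.00, centroid at (55.00, 103.00).
ΣA = 4480.00 mm²
ΣAx̄ = (1620.00)(55.00) + (2860.00)(55.00) = 246400.00 mm³
ΣAȳ = (1620.00)(45.00) + (2860.00)(103.00) = 367480.00 mm³
x̄ = 246400.00 / 4480.00 = 55.00 mm
ȳ = 367480.00 / 4480.00 = 82.03 mm

x̄ = 55.00 mm, ȳ = 82.03 mm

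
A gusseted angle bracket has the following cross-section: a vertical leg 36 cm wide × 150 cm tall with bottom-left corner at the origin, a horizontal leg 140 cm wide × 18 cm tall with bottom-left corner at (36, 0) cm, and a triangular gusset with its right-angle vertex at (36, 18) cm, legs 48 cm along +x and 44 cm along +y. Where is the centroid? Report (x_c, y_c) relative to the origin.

Part | A | x̄ᵢ | ȳᵢ | A·x̄ᵢ | A·ȳᵢ
vertical leg | 5400.00 | 18.00 | 75.00 | 97200.00 | 405000.00
horizontal leg | 2520.00 | 106.00 | 9.00 | 267120.00 | 22680.00
gusset | 1056.00 | 52.00 | 32.67 | 54912.00 | 34496.00
Σ | 8976.00 |  |  | 419232.00 | 462176.00
x_c = 419232.00 / 8976.00 = 46.71 cm
y_c = 462176.00 / 8976.00 = 51.49 cm

x_c = 46.71 cm, y_c = 51.49 cm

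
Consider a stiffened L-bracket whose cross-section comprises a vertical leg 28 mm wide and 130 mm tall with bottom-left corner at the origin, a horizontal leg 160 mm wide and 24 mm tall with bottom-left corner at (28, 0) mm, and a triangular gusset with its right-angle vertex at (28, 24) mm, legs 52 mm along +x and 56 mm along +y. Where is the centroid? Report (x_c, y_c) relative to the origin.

vertical leg: A = 28 × 130 = 3640.00, centroid at (14.00, 65.00).
horizontal leg: A = 160 × 24 = 3840.00, centroid at (108.00, 12.00).
gusset: A = ½·52·56 = 1456.00, centroid at (45.33, 42.67).
ΣA = 8936.00 mm², ΣAx_c = 531685.33 mm³, ΣAy_c = 344802.67 mm³.
x_c = 531685.33/8936.00 = 59.50 mm; y_c = 344802.67/8936.00 = 38.59 mm.

x_c = 59.50 mm, y_c = 38.59 mm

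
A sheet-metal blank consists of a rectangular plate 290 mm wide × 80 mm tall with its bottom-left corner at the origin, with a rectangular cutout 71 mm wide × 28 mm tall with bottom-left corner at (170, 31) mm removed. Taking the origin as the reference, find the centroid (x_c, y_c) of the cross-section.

plate: A = 290 × 80 = 23200.00, centroid at (145.00, 40.00).
hole: A = −(71 × 28) = -1988.00, centroid at (205.50, 45.00).
ΣA = 21212.00 mm²
ΣAx_c = (23200.00)(145.00) + (-1988.00)(205.50) = 2955466.00 mm³
ΣAy_c = (23200.00)(40.00) + (-1988.00)(45.00) = 838540.00 mm³
x_c = 2955466.00 / 21212.00 = 139.33 mm
y_c = 838540.00 / 21212.00 = 39.53 mm

x_c = 139.33 mm, y_c = 39.53 mm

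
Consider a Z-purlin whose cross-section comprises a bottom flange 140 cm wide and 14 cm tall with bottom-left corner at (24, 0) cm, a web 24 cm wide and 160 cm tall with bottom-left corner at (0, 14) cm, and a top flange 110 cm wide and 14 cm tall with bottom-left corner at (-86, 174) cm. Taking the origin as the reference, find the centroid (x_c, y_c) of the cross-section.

x_c = 24.87 cm, y_c = 89.02 cm

Part | A | x̄ᵢ | ȳᵢ | A·x̄ᵢ | A·ȳᵢ
bottom flange | 1960.00 | 94.00 | 7.00 | 184240.00 | 13720.00
web | 3840.00 | 12.00 | 94.00 | 46080.00 | 360960.00
top flange | 1540.00 | -31.00 | 181.00 | -47740.00 | 278740.00
Σ | 7340.00 |  |  | 182580.00 | 653420.00
x_c = 182580.00 / 7340.00 = 24.87 cm
y_c = 653420.00 / 7340.00 = 89.02 cm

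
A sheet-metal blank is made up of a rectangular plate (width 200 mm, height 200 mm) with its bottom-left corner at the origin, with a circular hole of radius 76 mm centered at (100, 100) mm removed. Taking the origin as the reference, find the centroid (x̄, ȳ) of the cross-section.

x̄ = 100.00 mm, ȳ = 100.00 mm

Part | A | x̄ᵢ | ȳᵢ | A·x̄ᵢ | A·ȳᵢ
plate | 40000.00 | 100.00 | 100.00 | 4000000.00 | 4000000.00
hole | -18145.84 | 100.00 | 100.00 | -1814583.92 | -1814583.92
Σ | 21854.16 |  |  | 2185416.08 | 2185416.08
x̄ = 2185416.08 / 21854.16 = 100.00 mm
ȳ = 2185416.08 / 21854.16 = 100.00 mm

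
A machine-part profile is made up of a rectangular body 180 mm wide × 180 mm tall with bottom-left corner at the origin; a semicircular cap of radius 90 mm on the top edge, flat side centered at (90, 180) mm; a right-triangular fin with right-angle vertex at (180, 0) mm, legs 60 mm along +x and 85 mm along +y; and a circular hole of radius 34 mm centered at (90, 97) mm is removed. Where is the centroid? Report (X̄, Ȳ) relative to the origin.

rectangular body: A = 180 × 180 = 32400.00, centroid at (90.00, 90.00).
semicircular top: A = ½π·90² = 12723.45, centroid at (90.00, 218.20).
triangular fin: A = ½·60·85 = 2550.00, centroid at (200.00, 28.33).
hole: A = −π·34² = -3631.68, centroid at (90.00, 97.00).
ΣA = 44041.77 mm², ΣAX̄ = 4244259.22 mm³, ΣAȲ = 5412197.98 mm³.
X̄ = 4244259.22/44041.77 = 96.37 mm; Ȳ = 5412197.98/44041.77 = 122.89 mm.

X̄ = 96.37 mm, Ȳ = 122.89 mm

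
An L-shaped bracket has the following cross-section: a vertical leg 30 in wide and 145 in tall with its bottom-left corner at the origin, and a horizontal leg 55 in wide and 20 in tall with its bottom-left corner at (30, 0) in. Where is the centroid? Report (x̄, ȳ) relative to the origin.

Part | A | x̄ᵢ | ȳᵢ | A·x̄ᵢ | A·ȳᵢ
vertical leg | 4350.00 | 15.00 | 72.50 | 65250.00 | 315375.00
horizontal leg | 1100.00 | 57.50 | 10.00 | 63250.00 | 11000.00
Σ | 5450.00 |  |  | 128500.00 | 326375.00
x̄ = 128500.00 / 5450.00 = 23.58 in
ȳ = 326375.00 / 5450.00 = 59.89 in

x̄ = 23.58 in, ȳ = 59.89 in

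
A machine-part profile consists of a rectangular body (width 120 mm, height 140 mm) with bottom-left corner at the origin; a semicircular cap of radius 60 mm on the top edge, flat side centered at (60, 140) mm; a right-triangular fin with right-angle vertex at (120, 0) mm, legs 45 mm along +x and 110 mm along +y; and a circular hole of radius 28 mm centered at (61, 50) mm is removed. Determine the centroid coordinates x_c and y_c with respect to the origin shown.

x_c = 68.15 mm, y_c = 92.55 mm

rectangular body: A = 120 × 140 = 16800.00, centroid at (60.00, 70.00).
semicircular top: A = ½π·60² = 5654.87, centroid at (60.00, 165.46).
triangular fin: A = ½·45·110 = 2475.00, centroid at (135.00, 36.67).
hole: A = −π·28² = -2463.01, centroid at (61.00, 50.00).
ΣA = 22466.86 mm², ΣAx_c = 1531173.48 mm³, ΣAy_c = 2079280.92 mm³.
x_c = 1531173.48/22466.86 = 68.15 mm; y_c = 2079280.92/22466.86 = 92.55 mm.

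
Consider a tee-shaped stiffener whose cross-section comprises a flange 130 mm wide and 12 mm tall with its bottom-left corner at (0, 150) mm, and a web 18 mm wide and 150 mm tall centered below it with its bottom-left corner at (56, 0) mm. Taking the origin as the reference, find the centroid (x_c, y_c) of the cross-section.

Part | A | x̄ᵢ | ȳᵢ | A·x̄ᵢ | A·ȳᵢ
web | 2700.00 | 65.00 | 75.00 | 175500.00 | 202500.00
flange | 1560.00 | 65.00 | 156.00 | 101400.00 | 243360.00
Σ | 4260.00 |  |  | 276900.00 | 445860.00
x_c = 276900.00 / 4260.00 = 65.00 mm
y_c = 445860.00 / 4260.00 = 104.66 mm

x_c = 65.00 mm, y_c = 104.66 mm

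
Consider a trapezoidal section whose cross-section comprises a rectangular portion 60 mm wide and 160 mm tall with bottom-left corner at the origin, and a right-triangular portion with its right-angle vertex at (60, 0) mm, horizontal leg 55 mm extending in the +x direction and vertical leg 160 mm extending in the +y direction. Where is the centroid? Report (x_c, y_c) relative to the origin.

Part | A | x̄ᵢ | ȳᵢ | A·x̄ᵢ | A·ȳᵢ
rectangular portion | 9600.00 | 30.00 | 80.00 | 288000.00 | 768000.00
triangular portion | 4400.00 | 78.33 | 53.33 | 344666.67 | 234666.67
Σ | 14000.00 |  |  | 632666.67 | 1002666.67
x_c = 632666.67 / 14000.00 = 45.19 mm
y_c = 1002666.67 / 14000.00 = 71.62 mm

x_c = 45.19 mm, y_c = 71.62 mm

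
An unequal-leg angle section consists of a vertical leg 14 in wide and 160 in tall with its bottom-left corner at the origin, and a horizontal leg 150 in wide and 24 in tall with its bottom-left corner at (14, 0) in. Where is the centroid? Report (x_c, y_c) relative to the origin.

x_c = 57.55 in, y_c = 38.08 in

vertical leg: A = 14 × 160 = 2240.00, centroid at (7.00, 80.00).
horizontal leg: A = 150 × 24 = 3600.00, centroid at (89.00, 12.00).
ΣA = 5840.00 in²
ΣAx_c = (2240.00)(7.00) + (3600.00)(89.00) = 336080.00 in³
ΣAy_c = (2240.00)(80.00) + (3600.00)(12.00) = 222400.00 in³
x_c = 336080.00 / 5840.00 = 57.55 in
y_c = 222400.00 / 5840.00 = 38.08 in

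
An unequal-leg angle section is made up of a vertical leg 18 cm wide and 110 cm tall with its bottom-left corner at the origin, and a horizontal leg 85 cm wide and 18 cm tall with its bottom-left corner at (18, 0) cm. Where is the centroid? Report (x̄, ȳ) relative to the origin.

vertical leg: A = 18 × 110 = 1980.00, centroid at (9.00, 55.00).
horizontal leg: A = 85 × 18 = 1530.00, centroid at (60.50, 9.00).
ΣA = 3510.00 cm²
ΣAx̄ = (1980.00)(9.00) + (1530.00)(60.50) = 110385.00 cm³
ΣAȳ = (1980.00)(55.00) + (1530.00)(9.00) = 122670.00 cm³
x̄ = 110385.00 / 3510.00 = 31.45 cm
ȳ = 122670.00 / 3510.00 = 34.95 cm

x̄ = 31.45 cm, ȳ = 34.95 cm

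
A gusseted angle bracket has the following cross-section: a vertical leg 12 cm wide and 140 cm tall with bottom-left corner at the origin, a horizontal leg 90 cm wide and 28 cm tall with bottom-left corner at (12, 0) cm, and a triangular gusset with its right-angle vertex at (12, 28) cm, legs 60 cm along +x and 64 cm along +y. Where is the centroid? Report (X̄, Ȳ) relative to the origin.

X̄ = 35.16 cm, Ȳ = 40.46 cm

Part | A | x̄ᵢ | ȳᵢ | A·x̄ᵢ | A·ȳᵢ
vertical leg | 1680.00 | 6.00 | 70.00 | 10080.00 | 117600.00
horizontal leg | 2520.00 | 57.00 | 14.00 | 143640.00 | 35280.00
gusset | 1920.00 | 32.00 | 49.33 | 61440.00 | 94720.00
Σ | 6120.00 |  |  | 215160.00 | 247600.00
X̄ = 215160.00 / 6120.00 = 35.16 cm
Ȳ = 247600.00 / 6120.00 = 40.46 cm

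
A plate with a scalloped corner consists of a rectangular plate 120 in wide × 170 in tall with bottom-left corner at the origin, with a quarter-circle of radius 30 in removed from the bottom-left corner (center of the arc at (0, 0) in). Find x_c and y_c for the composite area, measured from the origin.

Part | A | x̄ᵢ | ȳᵢ | A·x̄ᵢ | A·ȳᵢ
plate | 20400.00 | 60.00 | 85.00 | 1224000.00 | 1734000.00
removed quarter-circle | -706.86 | 12.73 | 12.73 | -9000.00 | -9000.00
Σ | 19693.14 |  |  | 1215000.00 | 1725000.00
x_c = 1215000.00 / 19693.14 = 61.70 in
y_c = 1725000.00 / 19693.14 = 87.59 in

x_c = 61.70 in, y_c = 87.59 in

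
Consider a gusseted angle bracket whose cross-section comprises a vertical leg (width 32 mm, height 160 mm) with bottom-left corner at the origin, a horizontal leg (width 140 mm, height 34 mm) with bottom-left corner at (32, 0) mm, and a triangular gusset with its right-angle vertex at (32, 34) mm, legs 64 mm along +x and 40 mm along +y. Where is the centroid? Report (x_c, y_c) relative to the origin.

vertical leg: A = 32 × 160 = 5120.00, centroid at (16.00, 80.00).
horizontal leg: A = 140 × 34 = 4760.00, centroid at (102.00, 17.00).
gusset: A = ½·64·40 = 1280.00, centroid at (53.33, 47.33).
ΣA = 11160.00 mm²
ΣAx_c = (5120.00)(16.00) + (4760.00)(102.00) + (1280.00)(53.33) = 635706.67 mm³
ΣAy_c = (5120.00)(80.00) + (4760.00)(17.00) + (1280.00)(47.33) = 551106.67 mm³
x_c = 635706.67 / 11160.00 = 56.96 mm
y_c = 551106.67 / 11160.00 = 49.38 mm

x_c = 56.96 mm, y_c = 49.38 mm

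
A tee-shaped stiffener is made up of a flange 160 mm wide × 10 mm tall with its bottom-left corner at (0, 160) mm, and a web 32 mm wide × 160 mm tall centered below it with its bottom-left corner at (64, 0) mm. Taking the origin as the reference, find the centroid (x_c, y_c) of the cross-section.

web: A = 32 × 160 = 5120.00, centroid at (80.00, 80.00).
flange: A = 160 × 10 = 1600.00, centroid at (80.00, 165.00).
ΣA = 6720.00 mm²
ΣAx_c = (5120.00)(80.00) + (1600.00)(80.00) = 537600.00 mm³
ΣAy_c = (5120.00)(80.00) + (1600.00)(165.00) = 673600.00 mm³
x_c = 537600.00 / 6720.00 = 80.00 mm
y_c = 673600.00 / 6720.00 = 100.24 mm

x_c = 80.00 mm, y_c = 100.24 mm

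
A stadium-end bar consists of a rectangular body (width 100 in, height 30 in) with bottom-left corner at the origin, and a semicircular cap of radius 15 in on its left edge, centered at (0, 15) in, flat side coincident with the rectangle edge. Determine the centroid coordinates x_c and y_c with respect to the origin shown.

Part | A | x̄ᵢ | ȳᵢ | A·x̄ᵢ | A·ȳᵢ
rectangular body | 3000.00 | 50.00 | 15.00 | 150000.00 | 45000.00
semicircular end | 353.43 | -6.37 | 15.00 | -2250.00 | 5301.44
Σ | 3353.43 |  |  | 147750.00 | 50301.44
x_c = 147750.00 / 3353.43 = 44.06 in
y_c = 50301.44 / 3353.43 = 15.00 in

x_c = 44.06 in, y_c = 15.00 in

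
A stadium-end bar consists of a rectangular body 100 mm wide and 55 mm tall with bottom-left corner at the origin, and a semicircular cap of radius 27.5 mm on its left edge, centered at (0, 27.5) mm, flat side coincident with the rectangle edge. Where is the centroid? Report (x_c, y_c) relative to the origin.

x_c = 39.05 mm, y_c = 27.50 mm

Part | A | x̄ᵢ | ȳᵢ | A·x̄ᵢ | A·ȳᵢ
rectangular body | 5500.00 | 50.00 | 27.50 | 275000.00 | 151250.00
semicircular end | 1187.91 | -11.67 | 27.50 | -13864.58 | 32667.65
Σ | 6687.91 |  |  | 261135.42 | 183917.65
x_c = 261135.42 / 6687.91 = 39.05 mm
y_c = 183917.65 / 6687.91 = 27.50 mm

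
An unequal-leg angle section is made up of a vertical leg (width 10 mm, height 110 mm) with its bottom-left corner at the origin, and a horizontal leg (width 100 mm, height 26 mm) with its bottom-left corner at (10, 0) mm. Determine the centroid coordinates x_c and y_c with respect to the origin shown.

vertical leg: A = 10 × 110 = 1100.00, centroid at (5.00, 55.00).
horizontal leg: A = 100 × 26 = 2600.00, centroid at (60.00, 13.00).
ΣA = 3700.00 mm², ΣAx_c = 161500.00 mm³, ΣAy_c = 94300.00 mm³.
x_c = 161500.00/3700.00 = 43.65 mm; y_c = 94300.00/3700.00 = 25.49 mm.

x_c = 43.65 mm, y_c = 25.49 mm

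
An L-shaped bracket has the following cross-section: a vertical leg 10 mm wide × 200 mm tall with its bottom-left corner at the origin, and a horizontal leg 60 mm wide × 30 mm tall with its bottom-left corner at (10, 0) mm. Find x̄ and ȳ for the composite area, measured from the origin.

x̄ = 21.58 mm, ȳ = 59.74 mm

vertical leg: A = 10 × 200 = 2000.00, centroid at (5.00, 100.00).
horizontal leg: A = 60 × 30 = 1800.00, centroid at (40.00, 15.00).
ΣA = 3800.00 mm²
ΣAx̄ = (2000.00)(5.00) + (1800.00)(40.00) = 82000.00 mm³
ΣAȳ = (2000.00)(100.00) + (1800.00)(15.00) = 227000.00 mm³
x̄ = 82000.00 / 3800.00 = 21.58 mm
ȳ = 227000.00 / 3800.00 = 59.74 mm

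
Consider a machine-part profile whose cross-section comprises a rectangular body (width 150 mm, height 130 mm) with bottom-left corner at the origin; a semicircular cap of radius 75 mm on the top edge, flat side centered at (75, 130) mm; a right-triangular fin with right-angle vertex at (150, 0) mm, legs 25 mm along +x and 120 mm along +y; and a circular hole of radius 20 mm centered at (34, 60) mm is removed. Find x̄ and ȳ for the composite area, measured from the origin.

x̄ = 81.18 mm, ȳ = 93.84 mm

rectangular body: A = 150 × 130 = 19500.00, centroid at (75.00, 65.00).
semicircular top: A = ½π·75² = 8835.73, centroid at (75.00, 161.83).
triangular fin: A = ½·25·120 = 1500.00, centroid at (158.33, 40.00).
hole: A = −π·20² = -1256.64, centroid at (34.00, 60.00).
ΣA = 28579.09 mm²
ΣAx̄ = (19500.00)(75.00) + (8835.73)(75.00) + (1500.00)(158.33) + (-1256.64)(34.00) = 2319954.04 mm³
ΣAȳ = (19500.00)(65.00) + (8835.73)(161.83) + (1500.00)(40.00) + (-1256.64)(60.00) = 2681996.59 mm³
x̄ = 2319954.04 / 28579.09 = 81.18 mm
ȳ = 2681996.59 / 28579.09 = 93.84 mm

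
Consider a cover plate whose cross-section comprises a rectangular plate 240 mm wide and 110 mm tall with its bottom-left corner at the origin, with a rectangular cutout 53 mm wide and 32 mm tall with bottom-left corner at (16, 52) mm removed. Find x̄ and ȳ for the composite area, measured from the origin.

plate: A = 240 × 110 = 26400.00, centroid at (120.00, 55.00).
hole: A = −(53 × 32) = -1696.00, centroid at (42.50, 68.00).
ΣA = 24704.00 mm², ΣAx̄ = 3095920.00 mm³, ΣAȳ = 1336672.00 mm³.
x̄ = 3095920.00/24704.00 = 125.32 mm; ȳ = 1336672.00/24704.00 = 54.11 mm.

x̄ = 125.32 mm, ȳ = 54.11 mm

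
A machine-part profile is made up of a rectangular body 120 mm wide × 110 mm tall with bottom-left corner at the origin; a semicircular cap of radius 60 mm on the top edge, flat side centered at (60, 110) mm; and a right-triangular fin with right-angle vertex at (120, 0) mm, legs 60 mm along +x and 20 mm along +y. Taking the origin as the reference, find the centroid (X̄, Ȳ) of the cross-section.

X̄ = 62.47 mm, Ȳ = 76.90 mm

rectangular body: A = 120 × 110 = 13200.00, centroid at (60.00, 55.00).
semicircular top: A = ½π·60² = 5654.87, centroid at (60.00, 135.46).
triangular fin: A = ½·60·20 = 600.00, centroid at (140.00, 6.67).
ΣA = 19454.87 mm², ΣAX̄ = 1215292.01 mm³, ΣAȲ = 1496035.35 mm³.
X̄ = 1215292.01/19454.87 = 62.47 mm; Ȳ = 1496035.35/19454.87 = 76.90 mm.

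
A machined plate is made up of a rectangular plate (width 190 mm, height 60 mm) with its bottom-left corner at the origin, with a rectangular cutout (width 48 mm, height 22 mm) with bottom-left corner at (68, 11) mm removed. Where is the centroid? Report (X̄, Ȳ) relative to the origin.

plate: A = 190 × 60 = 11400.00, centroid at (95.00, 30.00).
hole: A = −(48 × 22) = -1056.00, centroid at (92.00, 22.00).
ΣA = 10344.00 mm²
ΣAX̄ = (11400.00)(95.00) + (-1056.00)(92.00) = 985848.00 mm³
ΣAȲ = (11400.00)(30.00) + (-1056.00)(22.00) = 318768.00 mm³
X̄ = 985848.00 / 10344.00 = 95.31 mm
Ȳ = 318768.00 / 10344.00 = 30.82 mm

X̄ = 95.31 mm, Ȳ = 30.82 mm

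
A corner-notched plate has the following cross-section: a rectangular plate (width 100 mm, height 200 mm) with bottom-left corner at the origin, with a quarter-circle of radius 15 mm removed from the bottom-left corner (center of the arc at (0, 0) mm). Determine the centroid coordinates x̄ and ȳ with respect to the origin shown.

plate: A = 100 × 200 = 20000.00, centroid at (50.00, 100.00).
removed quarter-circle: A = −¼π·15² = -176.71, centroid at (6.37, 6.37).
ΣA = 19823.29 mm², ΣAx̄ = 998875.00 mm³, ΣAȳ = 1998875.00 mm³.
x̄ = 998875.00/19823.29 = 50.39 mm; ȳ = 1998875.00/19823.29 = 100.83 mm.

x̄ = 50.39 mm, ȳ = 100.83 mm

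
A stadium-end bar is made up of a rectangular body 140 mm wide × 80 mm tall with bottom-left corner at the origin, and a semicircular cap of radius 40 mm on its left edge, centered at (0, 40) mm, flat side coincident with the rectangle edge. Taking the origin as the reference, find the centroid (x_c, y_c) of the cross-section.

x_c = 54.06 mm, y_c = 40.00 mm

Part | A | x̄ᵢ | ȳᵢ | A·x̄ᵢ | A·ȳᵢ
rectangular body | 11200.00 | 70.00 | 40.00 | 784000.00 | 448000.00
semicircular end | 2513.27 | -16.98 | 40.00 | -42666.67 | 100530.96
Σ | 13713.27 |  |  | 741333.33 | 548530.96
x_c = 741333.33 / 13713.27 = 54.06 mm
y_c = 548530.96 / 13713.27 = 40.00 mm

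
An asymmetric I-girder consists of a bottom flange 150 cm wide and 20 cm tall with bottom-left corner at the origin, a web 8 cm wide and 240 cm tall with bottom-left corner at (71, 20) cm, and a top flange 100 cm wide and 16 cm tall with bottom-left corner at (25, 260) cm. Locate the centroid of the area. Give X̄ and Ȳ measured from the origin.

X̄ = 75.00 cm, Ȳ = 111.60 cm

bottom flange: A = 150 × 20 = 3000.00, centroid at (75.00, 10.00).
web: A = 8 × 240 = 1920.00, centroid at (75.00, 140.00).
top flange: A = 100 × 16 = 1600.00, centroid at (75.00, 268.00).
ΣA = 6520.00 cm², ΣAX̄ = 489000.00 cm³, ΣAȲ = 727600.00 cm³.
X̄ = 489000.00/6520.00 = 75.00 cm; Ȳ = 727600.00/6520.00 = 111.60 cm.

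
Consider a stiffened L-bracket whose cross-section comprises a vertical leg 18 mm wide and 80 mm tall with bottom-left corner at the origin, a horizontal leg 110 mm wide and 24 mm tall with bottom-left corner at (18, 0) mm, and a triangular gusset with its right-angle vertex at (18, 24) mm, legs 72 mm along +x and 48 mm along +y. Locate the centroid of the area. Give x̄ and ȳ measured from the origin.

vertical leg: A = 18 × 80 = 1440.00, centroid at (9.00, 40.00).
horizontal leg: A = 110 × 24 = 2640.00, centroid at (73.00, 12.00).
gusset: A = ½·72·48 = 1728.00, centroid at (42.00, 40.00).
ΣA = 5808.00 mm²
ΣAx̄ = (1440.00)(9.00) + (2640.00)(73.00) + (1728.00)(42.00) = 278256.00 mm³
ΣAȳ = (1440.00)(40.00) + (2640.00)(12.00) + (1728.00)(40.00) = 158400.00 mm³
x̄ = 278256.00 / 5808.00 = 47.91 mm
ȳ = 158400.00 / 5808.00 = 27.27 mm

x̄ = 47.91 mm, ȳ = 27.27 mm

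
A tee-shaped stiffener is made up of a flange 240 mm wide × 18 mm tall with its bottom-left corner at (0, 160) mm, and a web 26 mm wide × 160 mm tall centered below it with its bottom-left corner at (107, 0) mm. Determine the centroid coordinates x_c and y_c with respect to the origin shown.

x_c = 120.00 mm, y_c = 125.34 mm

Part | A | x̄ᵢ | ȳᵢ | A·x̄ᵢ | A·ȳᵢ
web | 4160.00 | 120.00 | 80.00 | 499200.00 | 332800.00
flange | 4320.00 | 120.00 | 169.00 | 518400.00 | 730080.00
Σ | 8480.00 |  |  | 1017600.00 | 1062880.00
x_c = 1017600.00 / 8480.00 = 120.00 mm
y_c = 1062880.00 / 8480.00 = 125.34 mm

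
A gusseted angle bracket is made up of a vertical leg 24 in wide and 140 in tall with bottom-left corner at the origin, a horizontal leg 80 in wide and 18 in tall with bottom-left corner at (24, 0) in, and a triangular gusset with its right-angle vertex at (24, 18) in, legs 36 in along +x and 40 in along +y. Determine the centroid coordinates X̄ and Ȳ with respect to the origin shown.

Part | A | x̄ᵢ | ȳᵢ | A·x̄ᵢ | A·ȳᵢ
vertical leg | 3360.00 | 12.00 | 70.00 | 40320.00 | 235200.00
horizontal leg | 1440.00 | 64.00 | 9.00 | 92160.00 | 12960.00
gusset | 720.00 | 36.00 | 31.33 | 25920.00 | 22560.00
Σ | 5520.00 |  |  | 158400.00 | 270720.00
X̄ = 158400.00 / 5520.00 = 28.70 in
Ȳ = 270720.00 / 5520.00 = 49.04 in

X̄ = 28.70 in, Ȳ = 49.04 in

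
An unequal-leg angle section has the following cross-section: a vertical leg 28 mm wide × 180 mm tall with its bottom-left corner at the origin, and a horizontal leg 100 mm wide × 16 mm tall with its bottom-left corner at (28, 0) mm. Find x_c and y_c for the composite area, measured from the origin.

vertical leg: A = 28 × 180 = 5040.00, centroid at (14.00, 90.00).
horizontal leg: A = 100 × 16 = 1600.00, centroid at (78.00, 8.00).
ΣA = 6640.00 mm²
ΣAx_c = (5040.00)(14.00) + (1600.00)(78.00) = 195360.00 mm³
ΣAy_c = (5040.00)(90.00) + (1600.00)(8.00) = 466400.00 mm³
x_c = 195360.00 / 6640.00 = 29.42 mm
y_c = 466400.00 / 6640.00 = 70.24 mm

x_c = 29.42 mm, y_c = 70.24 mm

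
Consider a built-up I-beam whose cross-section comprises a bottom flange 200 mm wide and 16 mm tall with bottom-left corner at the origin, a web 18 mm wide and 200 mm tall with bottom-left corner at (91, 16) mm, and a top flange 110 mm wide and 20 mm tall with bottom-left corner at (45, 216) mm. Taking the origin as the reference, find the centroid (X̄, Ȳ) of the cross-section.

Part | A | x̄ᵢ | ȳᵢ | A·x̄ᵢ | A·ȳᵢ
bottom flange | 3200.00 | 100.00 | 8.00 | 320000.00 | 25600.00
web | 3600.00 | 100.00 | 116.00 | 360000.00 | 417600.00
top flange | 2200.00 | 100.00 | 226.00 | 220000.00 | 497200.00
Σ | 9000.00 |  |  | 900000.00 | 940400.00
X̄ = 900000.00 / 9000.00 = 100.00 mm
Ȳ = 940400.00 / 9000.00 = 104.49 mm

X̄ = 100.00 mm, Ȳ = 104.49 mm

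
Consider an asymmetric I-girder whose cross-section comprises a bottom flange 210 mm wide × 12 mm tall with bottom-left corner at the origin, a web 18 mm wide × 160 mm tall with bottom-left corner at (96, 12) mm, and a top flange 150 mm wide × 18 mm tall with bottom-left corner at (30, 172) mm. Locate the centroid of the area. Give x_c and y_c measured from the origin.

Part | A | x̄ᵢ | ȳᵢ | A·x̄ᵢ | A·ȳᵢ
bottom flange | 2520.00 | 105.00 | 6.00 | 264600.00 | 15120.00
web | 2880.00 | 105.00 | 92.00 | 302400.00 | 264960.00
top flange | 2700.00 | 105.00 | 181.00 | 283500.00 | 488700.00
Σ | 8100.00 |  |  | 850500.00 | 768780.00
x_c = 850500.00 / 8100.00 = 105.00 mm
y_c = 768780.00 / 8100.00 = 94.91 mm

x_c = 105.00 mm, y_c = 94.91 mm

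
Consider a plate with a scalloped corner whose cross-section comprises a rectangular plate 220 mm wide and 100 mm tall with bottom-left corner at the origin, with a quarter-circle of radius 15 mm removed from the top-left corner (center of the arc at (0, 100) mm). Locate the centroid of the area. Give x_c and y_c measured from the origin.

x_c = 110.84 mm, y_c = 49.65 mm

plate: A = 220 × 100 = 22000.00, centroid at (110.00, 50.00).
removed quarter-circle: A = −¼π·15² = -176.71, centroid at (6.37, 93.63).
ΣA = 21823.29 mm²
ΣAx_c = (22000.00)(110.00) + (-176.71)(6.37) = 2418875.00 mm³
ΣAy_c = (22000.00)(50.00) + (-176.71)(93.63) = 1083453.54 mm³
x_c = 2418875.00 / 21823.29 = 110.84 mm
y_c = 1083453.54 / 21823.29 = 49.65 mm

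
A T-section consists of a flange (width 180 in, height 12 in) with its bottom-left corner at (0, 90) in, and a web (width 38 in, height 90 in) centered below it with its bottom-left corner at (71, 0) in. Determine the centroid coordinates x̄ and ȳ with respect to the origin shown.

web: A = 38 × 90 = 3420.00, centroid at (90.00, 45.00).
flange: A = 180 × 12 = 2160.00, centroid at (90.00, 96.00).
ΣA = 5580.00 in², ΣAx̄ = 502200.00 in³, ΣAȳ = 361260.00 in³.
x̄ = 502200.00/5580.00 = 90.00 in; ȳ = 361260.00/5580.00 = 64.74 in.

x̄ = 90.00 in, ȳ = 64.74 in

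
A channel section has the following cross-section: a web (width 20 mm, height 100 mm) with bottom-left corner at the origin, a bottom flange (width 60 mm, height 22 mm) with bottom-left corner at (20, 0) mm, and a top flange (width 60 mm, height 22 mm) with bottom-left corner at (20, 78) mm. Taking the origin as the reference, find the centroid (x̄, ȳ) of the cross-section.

x̄ = 32.76 mm, ȳ = 50.00 mm

web: A = 20 × 100 = 2000.00, centroid at (10.00, 50.00).
bottom flange: A = 60 × 22 = 1320.00, centroid at (50.00, 11.00).
top flange: A = 60 × 22 = 1320.00, centroid at (50.00, 89.00).
ΣA = 4640.00 mm²
ΣAx̄ = (2000.00)(10.00) + (1320.00)(50.00) + (1320.00)(50.00) = 152000.00 mm³
ΣAȳ = (2000.00)(50.00) + (1320.00)(11.00) + (1320.00)(89.00) = 232000.00 mm³
x̄ = 152000.00 / 4640.00 = 32.76 mm
ȳ = 232000.00 / 4640.00 = 50.00 mm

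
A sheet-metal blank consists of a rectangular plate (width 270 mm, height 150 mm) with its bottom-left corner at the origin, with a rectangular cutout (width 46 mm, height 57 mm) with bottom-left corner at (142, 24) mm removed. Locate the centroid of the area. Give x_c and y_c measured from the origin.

plate: A = 270 × 150 = 40500.00, centroid at (135.00, 75.00).
hole: A = −(46 × 57) = -2622.00, centroid at (165.00, 52.50).
ΣA = 37878.00 mm²
ΣAx_c = (40500.00)(135.00) + (-2622.00)(165.00) = 5034870.00 mm³
ΣAy_c = (40500.00)(75.00) + (-2622.00)(52.50) = 2899845.00 mm³
x_c = 5034870.00 / 37878.00 = 132.92 mm
y_c = 2899845.00 / 37878.00 = 76.56 mm

x_c = 132.92 mm, y_c = 76.56 mm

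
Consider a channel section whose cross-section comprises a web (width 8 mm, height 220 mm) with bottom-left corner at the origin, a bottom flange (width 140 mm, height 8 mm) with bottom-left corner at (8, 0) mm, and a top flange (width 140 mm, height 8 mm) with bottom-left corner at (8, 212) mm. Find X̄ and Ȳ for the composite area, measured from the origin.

X̄ = 45.44 mm, Ȳ = 110.00 mm

web: A = 8 × 220 = 1760.00, centroid at (4.00, 110.00).
bottom flange: A = 140 × 8 = 1120.00, centroid at (78.00, 4.00).
top flange: A = 140 × 8 = 1120.00, centroid at (78.00, 216.00).
ΣA = 4000.00 mm², ΣAX̄ = 181760.00 mm³, ΣAȲ = 440000.00 mm³.
X̄ = 181760.00/4000.00 = 45.44 mm; Ȳ = 440000.00/4000.00 = 110.00 mm.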